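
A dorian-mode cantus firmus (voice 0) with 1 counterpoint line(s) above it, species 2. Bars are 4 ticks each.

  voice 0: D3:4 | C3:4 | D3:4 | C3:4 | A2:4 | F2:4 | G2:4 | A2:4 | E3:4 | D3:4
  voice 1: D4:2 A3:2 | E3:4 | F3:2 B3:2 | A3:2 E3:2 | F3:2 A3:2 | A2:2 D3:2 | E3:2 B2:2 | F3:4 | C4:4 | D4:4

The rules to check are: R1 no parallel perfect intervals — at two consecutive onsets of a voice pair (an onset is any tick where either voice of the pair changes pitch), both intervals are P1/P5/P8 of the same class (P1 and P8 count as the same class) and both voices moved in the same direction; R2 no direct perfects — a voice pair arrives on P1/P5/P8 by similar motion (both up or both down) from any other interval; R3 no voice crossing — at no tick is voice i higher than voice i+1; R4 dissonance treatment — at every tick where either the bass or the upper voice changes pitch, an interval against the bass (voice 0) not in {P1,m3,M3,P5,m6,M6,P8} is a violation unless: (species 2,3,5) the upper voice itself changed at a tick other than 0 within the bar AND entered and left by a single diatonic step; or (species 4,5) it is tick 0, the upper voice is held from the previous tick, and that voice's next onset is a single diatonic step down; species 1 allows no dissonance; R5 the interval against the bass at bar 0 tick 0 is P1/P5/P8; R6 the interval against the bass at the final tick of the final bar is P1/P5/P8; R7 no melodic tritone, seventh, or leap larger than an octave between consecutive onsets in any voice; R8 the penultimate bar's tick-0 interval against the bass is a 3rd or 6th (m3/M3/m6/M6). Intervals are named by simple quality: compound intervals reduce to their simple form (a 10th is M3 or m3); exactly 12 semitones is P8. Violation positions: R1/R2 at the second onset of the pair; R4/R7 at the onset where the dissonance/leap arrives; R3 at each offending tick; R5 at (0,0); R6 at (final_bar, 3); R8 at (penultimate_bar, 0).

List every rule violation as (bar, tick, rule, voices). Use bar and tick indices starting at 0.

bar 0: v0=D3 v1=D4 downbeat P8
bar 1: v0=C3 v1=E3 downbeat M3
bar 2: v0=D3 v1=F3 downbeat m3
bar 3: v0=C3 v1=A3 downbeat M6
bar 4: v0=A2 v1=F3 downbeat m6
bar 5: v0=F2 v1=A2 downbeat M3
bar 6: v0=G2 v1=E3 downbeat M6
bar 7: v0=A2 v1=F3 downbeat m6
bar 8: v0=E3 v1=C4 downbeat m6
bar 9: v0=D3 v1=D4 downbeat P8
  -> R7 @ bar 2 tick 2 v(1,): F3->B3 leap 6st
  -> R7 @ bar 7 tick 0 v(1,): B2->F3 leap 6st

(2, 2, R7, (1,))
(7, 0, R7, (1,))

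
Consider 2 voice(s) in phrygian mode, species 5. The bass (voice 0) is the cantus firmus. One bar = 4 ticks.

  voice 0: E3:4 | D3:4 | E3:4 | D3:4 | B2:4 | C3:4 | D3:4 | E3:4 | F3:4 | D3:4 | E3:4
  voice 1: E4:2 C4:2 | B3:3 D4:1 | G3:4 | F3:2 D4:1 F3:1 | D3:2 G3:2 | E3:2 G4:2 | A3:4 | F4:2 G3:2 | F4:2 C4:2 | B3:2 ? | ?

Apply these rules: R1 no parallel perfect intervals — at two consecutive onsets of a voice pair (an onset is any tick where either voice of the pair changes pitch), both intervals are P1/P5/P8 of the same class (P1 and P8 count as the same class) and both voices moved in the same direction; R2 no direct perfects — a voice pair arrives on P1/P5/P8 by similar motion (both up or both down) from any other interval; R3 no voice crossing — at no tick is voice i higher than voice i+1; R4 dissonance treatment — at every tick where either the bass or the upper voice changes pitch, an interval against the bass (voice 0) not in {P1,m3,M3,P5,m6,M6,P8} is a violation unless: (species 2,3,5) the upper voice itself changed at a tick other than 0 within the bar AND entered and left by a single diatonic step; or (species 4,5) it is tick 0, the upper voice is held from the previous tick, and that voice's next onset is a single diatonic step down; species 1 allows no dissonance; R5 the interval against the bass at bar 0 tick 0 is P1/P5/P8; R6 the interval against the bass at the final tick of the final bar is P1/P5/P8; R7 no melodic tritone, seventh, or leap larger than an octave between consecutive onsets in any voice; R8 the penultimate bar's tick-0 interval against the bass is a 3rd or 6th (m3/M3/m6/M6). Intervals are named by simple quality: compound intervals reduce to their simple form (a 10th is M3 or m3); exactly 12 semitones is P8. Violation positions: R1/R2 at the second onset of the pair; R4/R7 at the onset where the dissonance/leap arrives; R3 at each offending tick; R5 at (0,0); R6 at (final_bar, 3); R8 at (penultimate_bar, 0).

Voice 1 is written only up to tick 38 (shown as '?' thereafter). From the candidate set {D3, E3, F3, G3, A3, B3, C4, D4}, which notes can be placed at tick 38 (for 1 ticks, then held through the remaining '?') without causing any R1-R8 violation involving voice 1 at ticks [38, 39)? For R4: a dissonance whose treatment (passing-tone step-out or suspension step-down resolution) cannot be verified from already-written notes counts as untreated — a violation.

{A3, B3, D3, D4}

D3: legal
E3: violates R4
F3: violates R7
G3: violates R4
A3: legal
B3: legal
C4: violates R4
D4: legal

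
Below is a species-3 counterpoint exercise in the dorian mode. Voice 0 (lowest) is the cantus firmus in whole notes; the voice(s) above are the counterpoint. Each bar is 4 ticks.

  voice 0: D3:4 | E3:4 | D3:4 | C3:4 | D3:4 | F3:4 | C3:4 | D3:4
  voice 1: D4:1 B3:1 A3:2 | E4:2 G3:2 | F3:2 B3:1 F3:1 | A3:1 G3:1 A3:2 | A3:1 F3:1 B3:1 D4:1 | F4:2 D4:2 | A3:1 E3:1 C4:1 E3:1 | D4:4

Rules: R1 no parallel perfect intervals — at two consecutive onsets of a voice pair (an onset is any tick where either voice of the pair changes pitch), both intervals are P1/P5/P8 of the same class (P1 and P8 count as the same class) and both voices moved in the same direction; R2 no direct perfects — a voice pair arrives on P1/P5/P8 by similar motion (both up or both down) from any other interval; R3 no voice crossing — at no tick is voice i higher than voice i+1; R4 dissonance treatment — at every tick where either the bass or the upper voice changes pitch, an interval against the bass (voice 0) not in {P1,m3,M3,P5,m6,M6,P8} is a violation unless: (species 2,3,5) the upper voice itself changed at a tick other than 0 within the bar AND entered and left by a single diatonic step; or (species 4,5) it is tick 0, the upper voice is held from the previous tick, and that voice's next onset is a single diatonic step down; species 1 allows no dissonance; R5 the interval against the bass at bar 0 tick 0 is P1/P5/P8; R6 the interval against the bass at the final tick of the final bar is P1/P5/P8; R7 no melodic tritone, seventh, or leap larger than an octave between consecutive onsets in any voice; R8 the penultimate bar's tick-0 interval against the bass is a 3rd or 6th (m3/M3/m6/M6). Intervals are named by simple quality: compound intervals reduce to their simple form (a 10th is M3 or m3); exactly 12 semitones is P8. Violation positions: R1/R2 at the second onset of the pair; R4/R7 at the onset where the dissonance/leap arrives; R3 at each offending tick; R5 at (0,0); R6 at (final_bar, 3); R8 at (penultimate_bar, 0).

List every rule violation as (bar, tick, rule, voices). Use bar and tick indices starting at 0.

bar 0: v0=D3 v1=D4 downbeat P8
bar 1: v0=E3 v1=E4 downbeat P8
bar 2: v0=D3 v1=F3 downbeat m3
bar 3: v0=C3 v1=A3 downbeat M6
bar 4: v0=D3 v1=A3 downbeat P5
bar 5: v0=F3 v1=F4 downbeat P8
bar 6: v0=C3 v1=A3 downbeat M6
bar 7: v0=D3 v1=D4 downbeat P8
  -> R2 @ bar 1 tick 0 v(0, 1): D3/A3 P5 -> E3/E4 P8 similar
  -> R7 @ bar 2 tick 2 v(1,): F3->B3 leap 6st
  -> R7 @ bar 2 tick 3 v(1,): B3->F3 leap 6st
  -> R7 @ bar 4 tick 2 v(1,): F3->B3 leap 6st
  -> R1 @ bar 5 tick 0 v(0, 1): D3/D4 P8 -> F3/F4 P8 similar
  -> R2 @ bar 7 tick 0 v(0, 1): C3/E3 M3 -> D3/D4 P8 similar
  -> R7 @ bar 7 tick 0 v(1,): E3->D4 leap 10st

(1, 0, R2, (0, 1))
(2, 2, R7, (1,))
(2, 3, R7, (1,))
(4, 2, R7, (1,))
(5, 0, R1, (0, 1))
(7, 0, R2, (0, 1))
(7, 0, R7, (1,))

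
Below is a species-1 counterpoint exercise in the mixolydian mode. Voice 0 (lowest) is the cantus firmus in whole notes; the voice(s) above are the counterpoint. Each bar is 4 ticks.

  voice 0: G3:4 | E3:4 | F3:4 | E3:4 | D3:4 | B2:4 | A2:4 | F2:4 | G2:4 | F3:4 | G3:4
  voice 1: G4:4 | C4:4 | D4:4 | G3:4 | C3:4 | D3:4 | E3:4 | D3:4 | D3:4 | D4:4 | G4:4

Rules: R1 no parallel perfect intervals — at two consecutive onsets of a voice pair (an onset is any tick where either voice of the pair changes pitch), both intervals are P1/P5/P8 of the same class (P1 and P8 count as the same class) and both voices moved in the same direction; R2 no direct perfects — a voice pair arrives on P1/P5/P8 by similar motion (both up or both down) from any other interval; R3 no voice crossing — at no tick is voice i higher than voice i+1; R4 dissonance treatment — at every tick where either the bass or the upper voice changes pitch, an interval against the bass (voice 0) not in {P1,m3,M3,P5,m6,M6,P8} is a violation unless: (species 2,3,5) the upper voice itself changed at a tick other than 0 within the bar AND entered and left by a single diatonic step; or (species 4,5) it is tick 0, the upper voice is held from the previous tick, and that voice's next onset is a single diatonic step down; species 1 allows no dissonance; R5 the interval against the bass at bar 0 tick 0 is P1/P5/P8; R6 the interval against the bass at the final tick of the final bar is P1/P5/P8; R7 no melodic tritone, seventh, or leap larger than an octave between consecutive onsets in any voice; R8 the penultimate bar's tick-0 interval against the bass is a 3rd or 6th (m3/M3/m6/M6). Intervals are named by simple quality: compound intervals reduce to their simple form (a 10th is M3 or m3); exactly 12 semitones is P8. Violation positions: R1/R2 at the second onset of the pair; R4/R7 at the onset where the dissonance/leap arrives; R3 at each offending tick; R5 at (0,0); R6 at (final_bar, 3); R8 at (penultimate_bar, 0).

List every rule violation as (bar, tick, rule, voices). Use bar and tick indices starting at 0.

bar 0: v0=G3 v1=G4 downbeat P8
bar 1: v0=E3 v1=C4 downbeat m6
bar 2: v0=F3 v1=D4 downbeat M6
bar 3: v0=E3 v1=G3 downbeat m3
bar 4: v0=D3 v1=C3 downbeat M2
bar 5: v0=B2 v1=D3 downbeat m3
bar 6: v0=A2 v1=E3 downbeat P5
bar 7: v0=F2 v1=D3 downbeat M6
bar 8: v0=G2 v1=D3 downbeat P5
bar 9: v0=F3 v1=D4 downbeat M6
bar 10: v0=G3 v1=G4 downbeat P8
  -> R3 @ bar 4 tick 0 v(0, 1): D3 above C3
  -> R4 @ bar 4 tick 0 v(0, 1): D3/C3 M2 untreated
  -> R3 @ bar 4 tick 1 v(0, 1): D3 above C3
  -> R3 @ bar 4 tick 2 v(0, 1): D3 above C3
  -> R3 @ bar 4 tick 3 v(0, 1): D3 above C3
  -> R7 @ bar 9 tick 0 v(0,): G2->F3 leap 10st
  -> R2 @ bar 10 tick 0 v(0, 1): F3/D4 M6 -> G3/G4 P8 similar

(4, 0, R3, (0, 1))
(4, 0, R4, (0, 1))
(4, 1, R3, (0, 1))
(4, 2, R3, (0, 1))
(4, 3, R3, (0, 1))
(9, 0, R7, (0,))
(10, 0, R2, (0, 1))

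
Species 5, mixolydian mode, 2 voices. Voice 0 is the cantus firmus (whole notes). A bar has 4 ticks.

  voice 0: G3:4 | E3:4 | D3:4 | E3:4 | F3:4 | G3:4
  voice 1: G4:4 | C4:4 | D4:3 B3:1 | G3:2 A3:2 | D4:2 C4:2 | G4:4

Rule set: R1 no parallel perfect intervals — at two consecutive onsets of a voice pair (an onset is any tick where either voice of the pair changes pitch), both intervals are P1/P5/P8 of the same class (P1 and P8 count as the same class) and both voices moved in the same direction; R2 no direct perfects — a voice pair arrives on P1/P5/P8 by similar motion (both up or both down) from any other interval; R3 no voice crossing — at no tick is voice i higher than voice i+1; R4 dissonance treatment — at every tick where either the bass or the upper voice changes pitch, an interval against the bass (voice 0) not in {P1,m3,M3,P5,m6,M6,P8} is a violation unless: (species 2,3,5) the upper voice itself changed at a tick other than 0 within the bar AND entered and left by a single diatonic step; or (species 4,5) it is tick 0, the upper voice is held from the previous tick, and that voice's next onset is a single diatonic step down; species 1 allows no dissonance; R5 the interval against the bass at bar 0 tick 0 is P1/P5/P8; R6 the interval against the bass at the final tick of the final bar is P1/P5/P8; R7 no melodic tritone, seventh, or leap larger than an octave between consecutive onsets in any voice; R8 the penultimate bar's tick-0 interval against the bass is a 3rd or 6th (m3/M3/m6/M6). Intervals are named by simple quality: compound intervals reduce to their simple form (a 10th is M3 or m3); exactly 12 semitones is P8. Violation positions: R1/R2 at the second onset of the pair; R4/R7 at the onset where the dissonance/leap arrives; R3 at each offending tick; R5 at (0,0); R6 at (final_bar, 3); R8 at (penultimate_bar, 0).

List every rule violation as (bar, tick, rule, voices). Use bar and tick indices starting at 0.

bar 0: v0=G3 v1=G4 downbeat P8
bar 1: v0=E3 v1=C4 downbeat m6
bar 2: v0=D3 v1=D4 downbeat P8
bar 3: v0=E3 v1=G3 downbeat m3
bar 4: v0=F3 v1=D4 downbeat M6
bar 5: v0=G3 v1=G4 downbeat P8
  -> R4 @ bar 3 tick 2 v(0, 1): E3/A3 P4 untreated
  -> R2 @ bar 5 tick 0 v(0, 1): F3/C4 P5 -> G3/G4 P8 similar

(3, 2, R4, (0, 1))
(5, 0, R2, (0, 1))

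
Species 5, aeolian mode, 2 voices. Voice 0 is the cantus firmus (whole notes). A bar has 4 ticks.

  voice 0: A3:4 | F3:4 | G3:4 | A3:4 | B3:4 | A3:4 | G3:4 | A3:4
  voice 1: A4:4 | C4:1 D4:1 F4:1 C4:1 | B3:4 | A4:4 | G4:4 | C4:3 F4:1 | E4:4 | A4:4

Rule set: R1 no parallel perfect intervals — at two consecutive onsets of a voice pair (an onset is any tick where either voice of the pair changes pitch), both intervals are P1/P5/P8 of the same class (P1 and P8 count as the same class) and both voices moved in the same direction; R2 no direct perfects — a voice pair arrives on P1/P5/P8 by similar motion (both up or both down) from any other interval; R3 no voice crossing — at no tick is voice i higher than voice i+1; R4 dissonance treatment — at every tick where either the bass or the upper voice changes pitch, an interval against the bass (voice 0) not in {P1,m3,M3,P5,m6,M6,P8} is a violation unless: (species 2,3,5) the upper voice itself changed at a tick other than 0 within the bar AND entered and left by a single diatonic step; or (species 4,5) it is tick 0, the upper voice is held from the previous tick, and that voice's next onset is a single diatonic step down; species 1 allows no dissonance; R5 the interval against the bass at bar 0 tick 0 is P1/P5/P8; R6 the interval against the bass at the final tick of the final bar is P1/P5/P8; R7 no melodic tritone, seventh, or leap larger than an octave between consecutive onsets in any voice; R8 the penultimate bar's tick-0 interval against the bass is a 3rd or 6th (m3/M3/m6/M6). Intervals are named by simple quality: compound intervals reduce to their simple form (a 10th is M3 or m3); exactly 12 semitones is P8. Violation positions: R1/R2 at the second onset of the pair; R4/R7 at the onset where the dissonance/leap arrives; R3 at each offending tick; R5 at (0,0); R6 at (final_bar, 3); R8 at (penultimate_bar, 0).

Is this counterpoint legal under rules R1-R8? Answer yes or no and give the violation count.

No (4 violations)

bar 0: v0=A3 v1=A4 (P8)
bar 1: v0=F3 v1=C4 (P5)
bar 2: v0=G3 v1=B3 (M3)
bar 3: v0=A3 v1=A4 (P8)
bar 4: v0=B3 v1=G4 (m6)
bar 5: v0=A3 v1=C4 (m3)
bar 6: v0=G3 v1=E4 (M6)
bar 7: v0=A3 v1=A4 (P8)
  R2 @ bar1.0: A3/A4 P8 -> F3/C4 P5 similar
  R2 @ bar3.0: G3/B3 M3 -> A3/A4 P8 similar
  R7 @ bar3.0: B3->A4 leap 10st
  R2 @ bar7.0: G3/E4 M6 -> A3/A4 P8 similar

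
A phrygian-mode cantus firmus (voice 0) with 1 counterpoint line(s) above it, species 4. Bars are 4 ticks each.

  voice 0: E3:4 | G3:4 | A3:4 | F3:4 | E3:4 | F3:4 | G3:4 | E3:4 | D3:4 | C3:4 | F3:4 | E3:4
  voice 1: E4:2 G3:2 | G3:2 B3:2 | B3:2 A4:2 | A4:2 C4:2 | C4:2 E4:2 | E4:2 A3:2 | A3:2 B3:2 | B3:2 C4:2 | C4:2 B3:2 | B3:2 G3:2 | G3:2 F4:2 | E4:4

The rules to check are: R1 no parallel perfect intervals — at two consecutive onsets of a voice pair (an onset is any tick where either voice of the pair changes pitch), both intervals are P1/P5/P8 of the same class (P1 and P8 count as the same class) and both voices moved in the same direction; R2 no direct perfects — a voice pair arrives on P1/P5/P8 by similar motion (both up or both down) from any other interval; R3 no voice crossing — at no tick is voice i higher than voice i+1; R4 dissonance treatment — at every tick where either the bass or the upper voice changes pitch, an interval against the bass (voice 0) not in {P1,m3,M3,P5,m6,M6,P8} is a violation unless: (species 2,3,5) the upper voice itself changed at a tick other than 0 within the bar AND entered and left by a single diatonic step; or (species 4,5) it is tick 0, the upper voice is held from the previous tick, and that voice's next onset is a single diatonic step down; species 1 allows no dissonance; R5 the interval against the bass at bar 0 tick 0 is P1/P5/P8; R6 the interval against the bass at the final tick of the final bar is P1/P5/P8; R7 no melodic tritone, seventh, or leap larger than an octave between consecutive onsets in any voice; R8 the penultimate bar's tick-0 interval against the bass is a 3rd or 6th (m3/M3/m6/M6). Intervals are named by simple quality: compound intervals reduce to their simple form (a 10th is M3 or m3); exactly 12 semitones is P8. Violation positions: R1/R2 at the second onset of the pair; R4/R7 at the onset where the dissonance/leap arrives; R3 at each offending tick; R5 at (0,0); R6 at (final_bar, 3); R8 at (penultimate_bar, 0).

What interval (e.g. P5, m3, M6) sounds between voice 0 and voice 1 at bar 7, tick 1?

P5

voice 0=E3 voice 1=B3 -> P5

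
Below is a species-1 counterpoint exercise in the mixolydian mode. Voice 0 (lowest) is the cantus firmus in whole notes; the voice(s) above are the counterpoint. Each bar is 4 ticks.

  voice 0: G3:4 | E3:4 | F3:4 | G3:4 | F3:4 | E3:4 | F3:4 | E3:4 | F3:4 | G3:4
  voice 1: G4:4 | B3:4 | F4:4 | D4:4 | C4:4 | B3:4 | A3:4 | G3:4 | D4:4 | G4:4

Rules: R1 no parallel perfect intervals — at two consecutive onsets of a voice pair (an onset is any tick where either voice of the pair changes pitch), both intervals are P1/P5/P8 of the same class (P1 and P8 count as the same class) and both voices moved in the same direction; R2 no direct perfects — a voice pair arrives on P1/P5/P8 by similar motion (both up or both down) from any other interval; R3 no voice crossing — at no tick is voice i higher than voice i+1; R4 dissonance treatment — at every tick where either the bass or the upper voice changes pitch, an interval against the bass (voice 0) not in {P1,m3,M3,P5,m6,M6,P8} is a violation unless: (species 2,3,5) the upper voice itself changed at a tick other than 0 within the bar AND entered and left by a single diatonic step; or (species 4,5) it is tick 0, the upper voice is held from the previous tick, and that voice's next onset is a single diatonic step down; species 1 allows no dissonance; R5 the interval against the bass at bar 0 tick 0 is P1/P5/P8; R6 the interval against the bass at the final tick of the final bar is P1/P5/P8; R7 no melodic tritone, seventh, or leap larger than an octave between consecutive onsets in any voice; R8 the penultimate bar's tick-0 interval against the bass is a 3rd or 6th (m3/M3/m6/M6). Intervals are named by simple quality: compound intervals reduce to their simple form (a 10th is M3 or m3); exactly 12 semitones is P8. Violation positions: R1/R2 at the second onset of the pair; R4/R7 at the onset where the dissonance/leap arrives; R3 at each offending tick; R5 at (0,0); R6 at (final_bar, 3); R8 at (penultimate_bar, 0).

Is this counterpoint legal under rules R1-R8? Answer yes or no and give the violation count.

No (6 violations)

bar 0: v0=G3 v1=G4 (P8)
bar 1: v0=E3 v1=B3 (P5)
bar 2: v0=F3 v1=F4 (P8)
bar 3: v0=G3 v1=D4 (P5)
bar 4: v0=F3 v1=C4 (P5)
bar 5: v0=E3 v1=B3 (P5)
bar 6: v0=F3 v1=A3 (M3)
bar 7: v0=E3 v1=G3 (m3)
bar 8: v0=F3 v1=D4 (M6)
bar 9: v0=G3 v1=G4 (P8)
  R2 @ bar1.0: G3/G4 P8 -> E3/B3 P5 similar
  R2 @ bar2.0: E3/B3 P5 -> F3/F4 P8 similar
  R7 @ bar2.0: B3->F4 leap 6st
  R1 @ bar4.0: G3/D4 P5 -> F3/C4 P5 similar
  R1 @ bar5.0: F3/C4 P5 -> E3/B3 P5 similar
  R2 @ bar9.0: F3/D4 M6 -> G3/G4 P8 similar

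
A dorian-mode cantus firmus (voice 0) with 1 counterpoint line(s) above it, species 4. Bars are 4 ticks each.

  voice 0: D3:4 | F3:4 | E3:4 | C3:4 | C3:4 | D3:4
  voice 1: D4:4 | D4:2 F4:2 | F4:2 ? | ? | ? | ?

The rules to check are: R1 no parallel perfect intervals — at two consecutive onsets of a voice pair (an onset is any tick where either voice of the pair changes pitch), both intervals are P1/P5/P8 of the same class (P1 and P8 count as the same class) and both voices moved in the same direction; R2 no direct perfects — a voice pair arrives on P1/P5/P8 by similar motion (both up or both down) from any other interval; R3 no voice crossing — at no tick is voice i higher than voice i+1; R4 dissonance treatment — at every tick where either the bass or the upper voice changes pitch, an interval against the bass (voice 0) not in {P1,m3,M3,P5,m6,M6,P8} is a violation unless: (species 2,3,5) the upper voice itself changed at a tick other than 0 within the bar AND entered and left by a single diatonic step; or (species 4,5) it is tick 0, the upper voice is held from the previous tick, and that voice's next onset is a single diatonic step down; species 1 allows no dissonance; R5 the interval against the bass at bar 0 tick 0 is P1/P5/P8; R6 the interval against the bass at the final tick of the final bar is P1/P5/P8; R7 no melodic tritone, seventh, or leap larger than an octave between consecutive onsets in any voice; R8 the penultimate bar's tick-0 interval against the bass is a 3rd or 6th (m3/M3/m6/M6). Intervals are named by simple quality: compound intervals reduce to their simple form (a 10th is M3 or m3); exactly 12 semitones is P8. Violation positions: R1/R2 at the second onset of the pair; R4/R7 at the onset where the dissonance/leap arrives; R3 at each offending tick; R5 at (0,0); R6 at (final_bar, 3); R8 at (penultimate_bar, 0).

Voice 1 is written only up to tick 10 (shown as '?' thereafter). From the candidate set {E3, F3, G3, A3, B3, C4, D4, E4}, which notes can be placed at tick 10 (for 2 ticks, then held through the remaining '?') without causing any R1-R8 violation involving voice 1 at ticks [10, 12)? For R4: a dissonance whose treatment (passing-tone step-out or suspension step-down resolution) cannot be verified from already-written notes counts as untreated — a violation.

E3: violates R7
F3: violates R4
G3: violates R7
A3: violates R4
B3: violates R7
C4: legal
D4: violates R4
E4: legal

{C4, E4}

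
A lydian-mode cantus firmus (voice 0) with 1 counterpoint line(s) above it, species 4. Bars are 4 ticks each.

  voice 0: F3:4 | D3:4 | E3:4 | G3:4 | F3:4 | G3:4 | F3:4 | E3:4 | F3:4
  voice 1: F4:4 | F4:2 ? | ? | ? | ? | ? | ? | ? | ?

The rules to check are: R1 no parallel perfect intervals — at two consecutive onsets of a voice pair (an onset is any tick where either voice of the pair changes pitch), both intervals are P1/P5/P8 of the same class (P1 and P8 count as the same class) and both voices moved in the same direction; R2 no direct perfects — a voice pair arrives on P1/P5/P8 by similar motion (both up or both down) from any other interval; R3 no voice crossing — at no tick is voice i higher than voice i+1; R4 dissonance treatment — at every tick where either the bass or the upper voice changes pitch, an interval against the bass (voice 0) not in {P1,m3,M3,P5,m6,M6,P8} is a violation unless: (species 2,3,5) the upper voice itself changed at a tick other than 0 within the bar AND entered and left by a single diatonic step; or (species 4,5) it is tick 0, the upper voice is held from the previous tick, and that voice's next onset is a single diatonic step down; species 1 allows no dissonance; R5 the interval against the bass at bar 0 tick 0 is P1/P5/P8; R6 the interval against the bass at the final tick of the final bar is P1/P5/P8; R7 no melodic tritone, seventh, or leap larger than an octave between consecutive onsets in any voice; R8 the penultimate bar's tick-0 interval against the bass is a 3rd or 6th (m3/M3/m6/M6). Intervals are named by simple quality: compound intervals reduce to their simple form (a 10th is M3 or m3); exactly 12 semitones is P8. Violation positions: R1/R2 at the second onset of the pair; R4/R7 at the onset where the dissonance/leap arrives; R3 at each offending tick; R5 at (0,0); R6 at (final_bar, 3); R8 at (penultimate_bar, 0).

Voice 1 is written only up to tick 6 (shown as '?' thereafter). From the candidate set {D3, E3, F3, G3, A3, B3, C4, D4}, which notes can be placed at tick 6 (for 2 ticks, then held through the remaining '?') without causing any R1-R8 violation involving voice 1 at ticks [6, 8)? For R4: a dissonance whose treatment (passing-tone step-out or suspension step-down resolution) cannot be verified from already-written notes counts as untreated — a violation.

{A3, D4, F3}

D3: violates R7
E3: violates R4,R7
F3: legal
G3: violates R4,R7
A3: legal
B3: violates R7
C4: violates R4
D4: legal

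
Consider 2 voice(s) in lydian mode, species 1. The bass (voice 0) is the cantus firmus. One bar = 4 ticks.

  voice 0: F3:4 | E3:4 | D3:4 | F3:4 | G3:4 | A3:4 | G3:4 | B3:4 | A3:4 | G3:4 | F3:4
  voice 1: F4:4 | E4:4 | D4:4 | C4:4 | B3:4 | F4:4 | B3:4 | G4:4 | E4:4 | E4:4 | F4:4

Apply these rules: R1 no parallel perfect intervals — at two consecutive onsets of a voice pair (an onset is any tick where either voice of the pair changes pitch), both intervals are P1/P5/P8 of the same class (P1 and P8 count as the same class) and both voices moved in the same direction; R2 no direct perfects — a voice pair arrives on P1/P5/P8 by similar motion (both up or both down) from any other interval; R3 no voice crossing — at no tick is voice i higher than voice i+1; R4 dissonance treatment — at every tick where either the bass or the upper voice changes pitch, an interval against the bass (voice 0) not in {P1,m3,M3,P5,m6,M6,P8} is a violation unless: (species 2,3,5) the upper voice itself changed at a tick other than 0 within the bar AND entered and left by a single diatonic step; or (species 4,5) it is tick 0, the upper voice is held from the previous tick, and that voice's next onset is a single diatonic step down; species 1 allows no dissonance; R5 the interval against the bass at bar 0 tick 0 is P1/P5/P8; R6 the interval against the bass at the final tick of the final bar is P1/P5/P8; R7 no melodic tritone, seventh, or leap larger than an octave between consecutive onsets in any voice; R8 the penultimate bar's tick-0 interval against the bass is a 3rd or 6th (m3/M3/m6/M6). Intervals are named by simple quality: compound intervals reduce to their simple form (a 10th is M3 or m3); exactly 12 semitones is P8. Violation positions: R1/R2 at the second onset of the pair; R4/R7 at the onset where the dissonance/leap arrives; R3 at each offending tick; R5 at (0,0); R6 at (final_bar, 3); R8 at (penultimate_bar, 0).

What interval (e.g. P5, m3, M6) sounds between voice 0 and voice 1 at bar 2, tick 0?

P8

voice 0=D3 voice 1=D4 -> P8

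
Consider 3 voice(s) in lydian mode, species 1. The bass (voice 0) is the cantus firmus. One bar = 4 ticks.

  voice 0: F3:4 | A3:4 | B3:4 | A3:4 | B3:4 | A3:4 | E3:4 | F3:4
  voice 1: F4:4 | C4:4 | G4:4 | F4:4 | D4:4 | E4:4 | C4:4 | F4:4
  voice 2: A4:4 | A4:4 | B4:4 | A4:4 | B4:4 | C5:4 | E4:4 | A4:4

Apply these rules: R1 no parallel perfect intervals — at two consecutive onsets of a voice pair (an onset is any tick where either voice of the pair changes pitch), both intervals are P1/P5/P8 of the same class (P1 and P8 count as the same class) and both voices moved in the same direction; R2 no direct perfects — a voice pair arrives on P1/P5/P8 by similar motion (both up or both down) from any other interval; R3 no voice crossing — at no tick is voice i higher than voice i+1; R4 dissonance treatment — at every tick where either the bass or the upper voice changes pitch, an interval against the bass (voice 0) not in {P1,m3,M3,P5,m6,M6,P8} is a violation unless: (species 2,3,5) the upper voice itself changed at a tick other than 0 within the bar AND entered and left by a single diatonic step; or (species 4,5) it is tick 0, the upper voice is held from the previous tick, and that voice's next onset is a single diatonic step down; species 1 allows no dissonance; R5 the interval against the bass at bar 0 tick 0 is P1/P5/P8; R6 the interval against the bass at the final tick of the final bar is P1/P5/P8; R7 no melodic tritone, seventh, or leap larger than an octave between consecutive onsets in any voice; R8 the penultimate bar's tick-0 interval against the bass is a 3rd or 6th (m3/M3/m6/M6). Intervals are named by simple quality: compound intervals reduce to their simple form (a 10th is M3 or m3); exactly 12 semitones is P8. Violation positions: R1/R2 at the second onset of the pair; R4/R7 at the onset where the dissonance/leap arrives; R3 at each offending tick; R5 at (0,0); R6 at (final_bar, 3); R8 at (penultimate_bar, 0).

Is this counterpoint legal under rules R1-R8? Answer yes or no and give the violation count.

bar 0: v0=F3 v1=F4 v2=A4 (M3)
bar 1: v0=A3 v1=C4 v2=A4 (P8)
bar 2: v0=B3 v1=G4 v2=B4 (P8)
bar 3: v0=A3 v1=F4 v2=A4 (P8)
bar 4: v0=B3 v1=D4 v2=B4 (P8)
bar 5: v0=A3 v1=E4 v2=C5 (m3)
bar 6: v0=E3 v1=C4 v2=E4 (P8)
bar 7: v0=F3 v1=F4 v2=A4 (M3)
  R5 @ bar0.0: opens on M3
  R1 @ bar2.0: A3/A4 P8 -> B3/B4 P8 similar
  R1 @ bar3.0: B3/B4 P8 -> A3/A4 P8 similar
  R1 @ bar4.0: A3/A4 P8 -> B3/B4 P8 similar
  R2 @ bar6.0: A3/C5 m3 -> E3/E4 P8 similar
  R8 @ bar6.0: penult P8 not 3rd/6th
  R2 @ bar7.0: E3/C4 m6 -> F3/F4 P8 similar
  R6 @ bar7.3: closes on M3

No (8 violations)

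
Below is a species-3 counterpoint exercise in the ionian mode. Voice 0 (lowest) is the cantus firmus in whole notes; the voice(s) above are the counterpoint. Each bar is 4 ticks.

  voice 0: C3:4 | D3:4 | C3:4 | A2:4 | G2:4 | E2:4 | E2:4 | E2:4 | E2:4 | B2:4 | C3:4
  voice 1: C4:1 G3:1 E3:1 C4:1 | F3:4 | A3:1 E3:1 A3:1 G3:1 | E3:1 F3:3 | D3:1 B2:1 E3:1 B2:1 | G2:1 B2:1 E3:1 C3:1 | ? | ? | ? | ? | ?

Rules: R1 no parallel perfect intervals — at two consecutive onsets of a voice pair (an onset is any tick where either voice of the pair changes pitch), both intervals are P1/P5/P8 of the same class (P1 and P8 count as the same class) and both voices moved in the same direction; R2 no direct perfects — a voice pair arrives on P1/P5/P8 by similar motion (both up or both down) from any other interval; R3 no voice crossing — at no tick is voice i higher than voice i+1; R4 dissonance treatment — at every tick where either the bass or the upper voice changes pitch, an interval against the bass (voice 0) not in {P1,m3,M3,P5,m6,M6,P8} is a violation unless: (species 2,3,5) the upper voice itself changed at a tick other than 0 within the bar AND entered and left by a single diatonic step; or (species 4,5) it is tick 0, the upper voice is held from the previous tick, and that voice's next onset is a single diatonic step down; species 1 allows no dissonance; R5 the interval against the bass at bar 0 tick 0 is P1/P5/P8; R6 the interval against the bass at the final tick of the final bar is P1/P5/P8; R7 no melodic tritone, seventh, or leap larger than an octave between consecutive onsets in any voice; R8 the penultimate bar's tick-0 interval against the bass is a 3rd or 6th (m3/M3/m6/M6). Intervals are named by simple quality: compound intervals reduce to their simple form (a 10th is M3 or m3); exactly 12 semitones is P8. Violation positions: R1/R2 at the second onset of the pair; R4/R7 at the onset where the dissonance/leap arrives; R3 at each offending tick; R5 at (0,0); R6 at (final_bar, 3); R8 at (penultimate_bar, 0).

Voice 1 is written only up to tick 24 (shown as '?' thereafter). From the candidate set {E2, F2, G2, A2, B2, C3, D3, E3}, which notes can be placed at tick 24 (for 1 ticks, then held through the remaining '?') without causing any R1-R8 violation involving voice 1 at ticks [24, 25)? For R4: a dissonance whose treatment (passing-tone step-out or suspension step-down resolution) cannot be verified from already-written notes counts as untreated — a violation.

E2: legal
F2: violates R4
G2: legal
A2: violates R4
B2: legal
C3: legal
D3: violates R4
E3: legal

{B2, C3, E2, E3, G2}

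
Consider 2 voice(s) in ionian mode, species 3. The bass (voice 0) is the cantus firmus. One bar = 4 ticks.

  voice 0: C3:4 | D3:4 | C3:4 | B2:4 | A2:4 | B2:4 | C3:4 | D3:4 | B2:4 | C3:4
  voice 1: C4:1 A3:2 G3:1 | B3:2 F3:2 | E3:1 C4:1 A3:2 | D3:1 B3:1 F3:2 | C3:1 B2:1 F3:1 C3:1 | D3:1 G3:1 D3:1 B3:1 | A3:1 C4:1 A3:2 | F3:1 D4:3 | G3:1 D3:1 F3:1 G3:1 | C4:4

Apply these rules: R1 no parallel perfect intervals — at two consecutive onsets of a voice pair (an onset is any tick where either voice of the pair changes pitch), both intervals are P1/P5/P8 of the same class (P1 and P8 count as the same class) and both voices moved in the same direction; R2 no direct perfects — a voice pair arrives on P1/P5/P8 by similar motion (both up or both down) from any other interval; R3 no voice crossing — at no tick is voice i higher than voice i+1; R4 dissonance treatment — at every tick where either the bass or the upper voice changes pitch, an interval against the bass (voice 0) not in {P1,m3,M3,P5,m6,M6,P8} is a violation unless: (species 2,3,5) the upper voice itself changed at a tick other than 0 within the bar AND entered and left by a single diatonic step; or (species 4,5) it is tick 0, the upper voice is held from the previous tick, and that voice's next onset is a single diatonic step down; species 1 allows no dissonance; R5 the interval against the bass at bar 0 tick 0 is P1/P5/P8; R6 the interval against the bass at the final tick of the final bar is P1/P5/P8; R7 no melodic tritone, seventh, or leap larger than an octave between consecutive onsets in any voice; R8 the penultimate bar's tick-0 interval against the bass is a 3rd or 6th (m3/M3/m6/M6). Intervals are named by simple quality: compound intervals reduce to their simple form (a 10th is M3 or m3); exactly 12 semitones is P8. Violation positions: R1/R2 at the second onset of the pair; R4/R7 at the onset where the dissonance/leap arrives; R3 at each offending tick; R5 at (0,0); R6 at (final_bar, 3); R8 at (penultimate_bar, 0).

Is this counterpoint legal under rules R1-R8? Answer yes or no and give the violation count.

No (7 violations)

bar 0: v0=C3 v1=C4 (P8)
bar 1: v0=D3 v1=B3 (M6)
bar 2: v0=C3 v1=E3 (M3)
bar 3: v0=B2 v1=D3 (m3)
bar 4: v0=A2 v1=C3 (m3)
bar 5: v0=B2 v1=D3 (m3)
bar 6: v0=C3 v1=A3 (M6)
bar 7: v0=D3 v1=F3 (m3)
bar 8: v0=B2 v1=G3 (m6)
bar 9: v0=C3 v1=C4 (P8)
  R7 @ bar1.2: B3->F3 leap 6st
  R4 @ bar3.2: B2/F3 TT untreated
  R7 @ bar3.2: B3->F3 leap 6st
  R4 @ bar4.1: A2/B2 M2 untreated
  R7 @ bar4.2: B2->F3 leap 6st
  R4 @ bar8.2: B2/F3 TT untreated
  R2 @ bar9.0: B2/G3 m6 -> C3/C4 P8 similar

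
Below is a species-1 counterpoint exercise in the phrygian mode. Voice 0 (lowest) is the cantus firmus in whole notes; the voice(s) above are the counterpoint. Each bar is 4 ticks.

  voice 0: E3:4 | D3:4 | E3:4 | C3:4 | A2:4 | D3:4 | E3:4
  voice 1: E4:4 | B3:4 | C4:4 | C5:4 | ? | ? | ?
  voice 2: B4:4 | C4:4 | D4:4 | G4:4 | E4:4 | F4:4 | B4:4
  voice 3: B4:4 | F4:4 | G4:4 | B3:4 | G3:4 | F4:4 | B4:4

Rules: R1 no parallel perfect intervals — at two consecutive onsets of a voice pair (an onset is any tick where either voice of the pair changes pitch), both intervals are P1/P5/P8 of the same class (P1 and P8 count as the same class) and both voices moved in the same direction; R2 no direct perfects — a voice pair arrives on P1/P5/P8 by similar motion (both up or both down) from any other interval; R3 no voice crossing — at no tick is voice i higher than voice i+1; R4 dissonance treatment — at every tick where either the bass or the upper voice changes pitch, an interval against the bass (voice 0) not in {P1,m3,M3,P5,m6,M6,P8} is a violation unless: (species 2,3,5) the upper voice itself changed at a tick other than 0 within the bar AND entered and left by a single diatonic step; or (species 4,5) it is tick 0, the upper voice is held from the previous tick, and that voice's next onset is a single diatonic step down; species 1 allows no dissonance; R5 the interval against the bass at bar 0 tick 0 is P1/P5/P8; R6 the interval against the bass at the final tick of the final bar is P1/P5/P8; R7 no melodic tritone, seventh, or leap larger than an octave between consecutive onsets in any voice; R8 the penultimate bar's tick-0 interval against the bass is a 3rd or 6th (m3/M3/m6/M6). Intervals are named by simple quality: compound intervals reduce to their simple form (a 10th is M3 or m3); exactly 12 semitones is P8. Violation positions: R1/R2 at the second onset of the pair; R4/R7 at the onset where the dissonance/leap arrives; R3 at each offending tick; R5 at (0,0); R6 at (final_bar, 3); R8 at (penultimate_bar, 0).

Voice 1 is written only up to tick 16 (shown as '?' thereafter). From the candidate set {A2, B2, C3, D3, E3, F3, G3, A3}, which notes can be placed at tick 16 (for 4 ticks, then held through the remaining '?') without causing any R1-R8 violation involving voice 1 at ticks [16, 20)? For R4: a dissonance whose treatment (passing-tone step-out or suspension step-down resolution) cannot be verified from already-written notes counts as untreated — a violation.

A2: violates R1,R2,R7
B2: violates R4,R7
C3: violates R2,R7
D3: violates R4,R7
E3: violates R2,R7
F3: violates R7
G3: violates R2,R4,R7
A3: violates R1,R2,R7

{}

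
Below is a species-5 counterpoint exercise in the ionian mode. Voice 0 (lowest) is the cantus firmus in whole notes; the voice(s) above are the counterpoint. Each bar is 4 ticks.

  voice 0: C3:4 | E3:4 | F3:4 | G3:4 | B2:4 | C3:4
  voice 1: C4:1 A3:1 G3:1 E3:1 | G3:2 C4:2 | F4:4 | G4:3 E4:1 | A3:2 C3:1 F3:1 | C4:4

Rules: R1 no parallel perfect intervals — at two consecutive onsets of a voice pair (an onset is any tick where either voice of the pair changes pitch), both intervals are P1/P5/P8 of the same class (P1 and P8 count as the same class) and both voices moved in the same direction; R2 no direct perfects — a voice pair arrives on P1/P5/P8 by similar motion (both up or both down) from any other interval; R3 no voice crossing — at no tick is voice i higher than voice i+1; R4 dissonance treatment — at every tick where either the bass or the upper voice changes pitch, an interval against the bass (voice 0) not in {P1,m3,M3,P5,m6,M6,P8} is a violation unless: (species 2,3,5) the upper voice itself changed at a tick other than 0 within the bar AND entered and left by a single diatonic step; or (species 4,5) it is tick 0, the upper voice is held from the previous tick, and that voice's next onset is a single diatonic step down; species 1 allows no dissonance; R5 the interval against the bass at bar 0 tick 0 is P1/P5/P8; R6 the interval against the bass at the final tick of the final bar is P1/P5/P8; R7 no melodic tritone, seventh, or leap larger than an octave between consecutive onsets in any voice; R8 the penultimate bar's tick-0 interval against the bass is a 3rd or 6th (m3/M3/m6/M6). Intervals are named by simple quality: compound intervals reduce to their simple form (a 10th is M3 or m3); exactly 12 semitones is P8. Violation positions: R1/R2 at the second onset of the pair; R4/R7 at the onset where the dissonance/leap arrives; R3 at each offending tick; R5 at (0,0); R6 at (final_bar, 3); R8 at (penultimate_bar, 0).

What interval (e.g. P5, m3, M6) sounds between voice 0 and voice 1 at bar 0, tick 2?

voice 0=C3 voice 1=G3 -> P5

P5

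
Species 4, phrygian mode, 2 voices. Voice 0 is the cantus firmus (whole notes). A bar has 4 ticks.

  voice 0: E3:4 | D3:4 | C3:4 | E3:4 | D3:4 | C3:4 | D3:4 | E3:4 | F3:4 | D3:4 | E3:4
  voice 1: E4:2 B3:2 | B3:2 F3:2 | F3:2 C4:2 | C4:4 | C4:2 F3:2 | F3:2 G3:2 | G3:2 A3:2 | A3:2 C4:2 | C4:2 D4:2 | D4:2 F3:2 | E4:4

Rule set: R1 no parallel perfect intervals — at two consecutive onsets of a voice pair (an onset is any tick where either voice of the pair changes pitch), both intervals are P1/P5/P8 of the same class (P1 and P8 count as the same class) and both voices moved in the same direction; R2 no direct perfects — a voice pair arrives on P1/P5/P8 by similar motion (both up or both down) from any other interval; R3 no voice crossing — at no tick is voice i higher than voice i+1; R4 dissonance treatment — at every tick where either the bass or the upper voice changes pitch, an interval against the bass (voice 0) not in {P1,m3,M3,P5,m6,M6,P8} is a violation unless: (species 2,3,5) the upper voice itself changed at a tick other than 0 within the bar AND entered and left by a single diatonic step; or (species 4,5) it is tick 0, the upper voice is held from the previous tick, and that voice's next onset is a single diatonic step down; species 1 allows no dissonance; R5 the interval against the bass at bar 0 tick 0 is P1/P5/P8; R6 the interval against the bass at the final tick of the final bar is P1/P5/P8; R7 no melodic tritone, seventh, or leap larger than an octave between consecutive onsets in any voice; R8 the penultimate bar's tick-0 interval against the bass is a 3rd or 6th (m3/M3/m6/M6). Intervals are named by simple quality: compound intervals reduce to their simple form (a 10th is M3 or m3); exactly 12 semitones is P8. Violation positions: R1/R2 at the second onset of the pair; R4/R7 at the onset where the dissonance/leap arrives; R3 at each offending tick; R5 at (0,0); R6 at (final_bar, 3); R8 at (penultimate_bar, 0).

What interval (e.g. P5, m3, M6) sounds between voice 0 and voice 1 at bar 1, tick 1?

voice 0=D3 voice 1=B3 -> M6

M6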